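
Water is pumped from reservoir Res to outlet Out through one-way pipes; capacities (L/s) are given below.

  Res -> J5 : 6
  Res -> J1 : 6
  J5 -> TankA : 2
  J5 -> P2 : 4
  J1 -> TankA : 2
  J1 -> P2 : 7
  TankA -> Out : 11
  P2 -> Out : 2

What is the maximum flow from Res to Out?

Augment Res→J5→TankA→Out: bottleneck 2, flow now 2.
Augment Res→J5→P2→Out: bottleneck 2, flow now 4.
Augment Res→J1→TankA→Out: bottleneck 2, flow now 6.
No augmenting path remains; maximum flow = 6.
In the residual graph, reachable from Res: {Res, J5, J1, P2}.
Min-cut edges: J5→TankA (2), J1→TankA (2), P2→Out (2); capacity 2 + 2 + 2 = 6.
This cut is saturated, so no flow can exceed 6.

6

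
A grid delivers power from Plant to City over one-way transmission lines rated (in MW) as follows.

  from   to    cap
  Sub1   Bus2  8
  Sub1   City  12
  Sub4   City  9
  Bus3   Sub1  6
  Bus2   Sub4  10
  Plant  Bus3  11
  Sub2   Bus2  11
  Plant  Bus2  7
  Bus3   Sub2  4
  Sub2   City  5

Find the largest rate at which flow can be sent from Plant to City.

17

Augment Plant→Bus3→Sub2→City: bottleneck 4, flow now 4.
Augment Plant→Bus3→Sub1→City: bottleneck 6, flow now 10.
Augment Plant→Bus2→Sub4→City: bottleneck 7, flow now 17.
No augmenting path remains; maximum flow = 17.
In the residual graph, reachable from Plant: {Plant, Bus3}.
Min-cut edges: Plant→Bus2 (7), Bus3→Sub2 (4), Bus3→Sub1 (6); capacity 7 + 4 + 6 = 17.
This cut is saturated, so no flow can exceed 17.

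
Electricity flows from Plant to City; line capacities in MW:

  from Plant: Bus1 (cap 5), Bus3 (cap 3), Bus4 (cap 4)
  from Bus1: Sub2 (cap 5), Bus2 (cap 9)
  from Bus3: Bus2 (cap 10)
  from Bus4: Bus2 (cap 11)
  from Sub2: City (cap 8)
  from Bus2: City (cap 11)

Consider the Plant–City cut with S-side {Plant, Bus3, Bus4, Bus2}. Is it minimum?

Given cut capacity: 5 + 11 = 16.
Augment Plant→Bus1→Sub2→City: bottleneck 5, flow now 5.
Augment Plant→Bus3→Bus2→City: bottleneck 3, flow now 8.
Augment Plant→Bus4→Bus2→City: bottleneck 4, flow now 12.
No augmenting path remains; maximum flow = 12.
In the residual graph, reachable from Plant: {Plant}.
Min-cut edges: Plant→Bus1 (5), Plant→Bus3 (3), Plant→Bus4 (4); capacity 5 + 3 + 4 = 12.
Cut capacity 16 exceeds the max flow 12, so it is not minimum.

No — its capacity is 16, but the minimum cut has capacity 12.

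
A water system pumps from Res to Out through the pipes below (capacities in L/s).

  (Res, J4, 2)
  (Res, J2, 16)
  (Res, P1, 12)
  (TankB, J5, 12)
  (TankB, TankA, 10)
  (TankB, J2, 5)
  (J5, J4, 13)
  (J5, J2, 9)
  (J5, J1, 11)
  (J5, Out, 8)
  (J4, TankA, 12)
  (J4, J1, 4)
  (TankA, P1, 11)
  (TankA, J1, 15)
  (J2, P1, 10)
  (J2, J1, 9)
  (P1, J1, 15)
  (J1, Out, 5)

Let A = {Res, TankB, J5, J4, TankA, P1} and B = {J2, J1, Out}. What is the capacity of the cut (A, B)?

83

Edges leaving {Res, TankB, J5, J4, TankA, P1}: Res→J2 (16), TankB→J2 (5), J5→J2 (9), J5→J1 (11), J5→Out (8), J4→J1 (4), TankA→J1 (15), P1→J1 (15).
Cut capacity = 16 + 5 + 9 + 11 + 8 + 4 + 15 + 15 = 83.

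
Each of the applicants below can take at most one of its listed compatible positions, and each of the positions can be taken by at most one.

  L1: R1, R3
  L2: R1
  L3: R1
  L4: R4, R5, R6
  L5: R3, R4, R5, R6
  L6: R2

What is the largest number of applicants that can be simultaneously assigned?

5

Unit-capacity flow: source→left, listed edges, right→sink; max matching = max flow.
Augmenting path L1→R1 (+1); matched 1.
Augmenting path L4→R4 (+1); matched 2.
Augmenting path L5→R3 (+1); matched 3.
Augmenting path L6→R2 (+1); matched 4.
Augmenting path L2→R1→L1→R3→L5→R5 (+1); matched 5.
No augmenting path remains; maximum matching = 5.
König certificate: {L1, L4, L5, L6, R1} is a vertex cover of size 5 (every listed pair touches it), so no matching can be larger.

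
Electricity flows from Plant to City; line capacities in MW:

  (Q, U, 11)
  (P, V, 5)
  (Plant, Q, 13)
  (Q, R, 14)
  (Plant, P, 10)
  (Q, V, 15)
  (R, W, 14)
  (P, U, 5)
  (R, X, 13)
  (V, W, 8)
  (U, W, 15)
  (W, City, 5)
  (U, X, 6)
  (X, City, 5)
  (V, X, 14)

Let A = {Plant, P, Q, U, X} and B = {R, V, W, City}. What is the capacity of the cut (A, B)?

54

Edges leaving {Plant, P, Q, U, X}: P→V (5), Q→R (14), Q→V (15), U→W (15), X→City (5).
Cut capacity = 5 + 14 + 15 + 15 + 5 = 54.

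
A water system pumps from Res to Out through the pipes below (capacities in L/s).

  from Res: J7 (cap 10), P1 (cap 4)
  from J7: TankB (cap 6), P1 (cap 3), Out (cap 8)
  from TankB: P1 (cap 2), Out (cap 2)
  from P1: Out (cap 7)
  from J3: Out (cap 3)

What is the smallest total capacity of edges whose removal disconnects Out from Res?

Augment Res→J7→Out: bottleneck 8, flow now 8.
Augment Res→P1→Out: bottleneck 4, flow now 12.
Augment Res→J7→TankB→Out: bottleneck 2, flow now 14.
No augmenting path remains; maximum flow = 14.
By max-flow min-cut, the minimum cut capacity equals the max flow.
In the residual graph, reachable from Res: {Res}.
Min-cut edges: Res→J7 (10), Res→P1 (4); capacity 10 + 4 = 14.

14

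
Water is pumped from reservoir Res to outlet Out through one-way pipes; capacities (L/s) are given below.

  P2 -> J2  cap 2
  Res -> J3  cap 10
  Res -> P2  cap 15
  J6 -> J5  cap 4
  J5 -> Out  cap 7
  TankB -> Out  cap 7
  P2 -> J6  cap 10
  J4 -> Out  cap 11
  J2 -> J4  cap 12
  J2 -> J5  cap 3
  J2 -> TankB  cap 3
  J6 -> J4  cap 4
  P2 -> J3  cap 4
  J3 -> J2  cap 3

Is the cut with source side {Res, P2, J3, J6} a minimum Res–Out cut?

Yes — it is a minimum cut (capacity 13).

Given cut capacity: 2 + 3 + 4 + 4 = 13.
Augment Res→P2→J2→J4→Out: bottleneck 2, flow now 2.
Augment Res→P2→J6→J4→Out: bottleneck 4, flow now 6.
Augment Res→P2→J6→J5→Out: bottleneck 4, flow now 10.
Augment Res→J3→J2→J4→Out: bottleneck 3, flow now 13.
No augmenting path remains; maximum flow = 13.
Cut capacity 13 equals the max flow, so it is a minimum cut.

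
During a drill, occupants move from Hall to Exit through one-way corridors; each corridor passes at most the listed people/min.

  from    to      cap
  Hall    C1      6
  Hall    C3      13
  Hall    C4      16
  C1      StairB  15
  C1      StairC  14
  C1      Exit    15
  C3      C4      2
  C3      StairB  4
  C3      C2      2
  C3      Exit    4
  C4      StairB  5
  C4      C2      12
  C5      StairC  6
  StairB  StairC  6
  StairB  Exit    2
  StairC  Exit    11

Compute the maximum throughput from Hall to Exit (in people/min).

18

Augment Hall→C1→Exit: bottleneck 6, flow now 6.
Augment Hall→C3→Exit: bottleneck 4, flow now 10.
Augment Hall→C3→StairB→Exit: bottleneck 2, flow now 12.
Augment Hall→C3→StairB→StairC→Exit: bottleneck 2, flow now 14.
Augment Hall→C4→StairB→StairC→Exit: bottleneck 4, flow now 18.
No augmenting path remains; maximum flow = 18.
In the residual graph, reachable from Hall: {Hall, C3, C4, StairB, C2}.
Min-cut edges: Hall→C1 (6), C3→Exit (4), StairB→StairC (6), StairB→Exit (2); capacity 6 + 4 + 6 + 2 = 18.
This cut is saturated, so no flow can exceed 18.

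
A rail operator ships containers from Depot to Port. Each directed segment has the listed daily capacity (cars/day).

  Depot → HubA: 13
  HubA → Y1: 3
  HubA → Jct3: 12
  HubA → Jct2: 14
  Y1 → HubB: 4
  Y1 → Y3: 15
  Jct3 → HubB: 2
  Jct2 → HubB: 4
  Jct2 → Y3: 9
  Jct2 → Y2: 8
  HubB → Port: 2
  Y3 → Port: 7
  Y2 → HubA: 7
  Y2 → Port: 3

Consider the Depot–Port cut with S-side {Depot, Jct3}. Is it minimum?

Given cut capacity: 13 + 2 = 15.
Augment Depot→HubA→Y1→HubB→Port: bottleneck 2, flow now 2.
Augment Depot→HubA→Y1→Y3→Port: bottleneck 1, flow now 3.
Augment Depot→HubA→Jct2→Y3→Port: bottleneck 6, flow now 9.
Augment Depot→HubA→Jct2→Y2→Port: bottleneck 3, flow now 12.
No augmenting path remains; maximum flow = 12.
In the residual graph, reachable from Depot: {Depot, HubA, Y1, Jct3, Jct2, HubB, Y3, Y2}.
Min-cut edges: HubB→Port (2), Y3→Port (7), Y2→Port (3); capacity 2 + 7 + 3 = 12.
Cut capacity 15 exceeds the max flow 12, so it is not minimum.

No — its capacity is 15, but the minimum cut has capacity 12.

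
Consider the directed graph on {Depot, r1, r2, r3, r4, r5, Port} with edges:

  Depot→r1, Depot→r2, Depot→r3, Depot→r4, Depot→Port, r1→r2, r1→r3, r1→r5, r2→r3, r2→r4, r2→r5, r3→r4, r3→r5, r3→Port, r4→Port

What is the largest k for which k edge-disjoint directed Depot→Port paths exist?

3

Assign every edge capacity 1; by Menger, the answer equals the max flow.
Path Depot→Port (+1); total 1.
Path Depot→r3→Port (+1); total 2.
Path Depot→r4→Port (+1); total 3.
No residual Depot→Port path; max flow = 3.
Certifying cut of size 3: {Depot→Port, r3→Port, r4→Port}.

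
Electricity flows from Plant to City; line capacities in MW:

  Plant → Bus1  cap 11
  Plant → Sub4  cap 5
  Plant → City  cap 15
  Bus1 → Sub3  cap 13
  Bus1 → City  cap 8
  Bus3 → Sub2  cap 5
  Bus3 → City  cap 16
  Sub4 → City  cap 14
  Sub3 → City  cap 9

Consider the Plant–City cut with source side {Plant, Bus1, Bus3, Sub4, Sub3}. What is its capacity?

Edges leaving {Plant, Bus1, Bus3, Sub4, Sub3}: Plant→City (15), Bus1→City (8), Bus3→Sub2 (5), Bus3→City (16), Sub4→City (14), Sub3→City (9).
Cut capacity = 15 + 8 + 5 + 16 + 14 + 9 = 67.

67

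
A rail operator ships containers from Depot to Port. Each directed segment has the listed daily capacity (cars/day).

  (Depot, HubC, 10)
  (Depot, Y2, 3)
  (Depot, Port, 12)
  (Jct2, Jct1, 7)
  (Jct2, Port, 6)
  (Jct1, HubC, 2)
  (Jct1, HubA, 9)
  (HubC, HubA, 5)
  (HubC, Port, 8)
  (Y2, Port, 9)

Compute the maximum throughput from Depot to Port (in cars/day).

Augment Depot→Port: bottleneck 12, flow now 12.
Augment Depot→HubC→Port: bottleneck 8, flow now 20.
Augment Depot→Y2→Port: bottleneck 3, flow now 23.
No augmenting path remains; maximum flow = 23.
In the residual graph, reachable from Depot: {Depot, HubC, HubA}.
Min-cut edges: Depot→Y2 (3), Depot→Port (12), HubC→Port (8); capacity 3 + 12 + 8 = 23.
This cut is saturated, so no flow can exceed 23.

23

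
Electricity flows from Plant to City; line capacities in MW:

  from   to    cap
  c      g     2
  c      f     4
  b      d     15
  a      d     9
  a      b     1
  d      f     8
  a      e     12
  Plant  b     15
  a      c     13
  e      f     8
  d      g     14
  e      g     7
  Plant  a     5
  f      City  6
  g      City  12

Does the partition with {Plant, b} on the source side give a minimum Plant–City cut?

No — its capacity is 20, but the minimum cut has capacity 18.

Given cut capacity: 5 + 15 = 20.
Augment Plant→a→c→f→City: bottleneck 4, flow now 4.
Augment Plant→a→c→g→City: bottleneck 1, flow now 5.
Augment Plant→b→d→f→City: bottleneck 2, flow now 7.
Augment Plant→b→d→g→City: bottleneck 11, flow now 18.
No augmenting path remains; maximum flow = 18.
In the residual graph, reachable from Plant: {Plant, a, b, c, d, e, f, g}.
Min-cut edges: f→City (6), g→City (12); capacity 6 + 12 = 18.
Cut capacity 20 exceeds the max flow 18, so it is not minimum.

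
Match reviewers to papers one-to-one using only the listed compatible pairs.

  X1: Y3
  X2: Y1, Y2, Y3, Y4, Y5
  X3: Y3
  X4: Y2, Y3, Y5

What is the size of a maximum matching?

Unit-capacity flow: source→left, listed edges, right→sink; max matching = max flow.
Augmenting path X1→Y3 (+1); matched 1.
Augmenting path X2→Y1 (+1); matched 2.
Augmenting path X4→Y2 (+1); matched 3.
No augmenting path remains; maximum matching = 3.
König certificate: {X2, X4, Y3} is a vertex cover of size 3 (every listed pair touches it), so no matching can be larger.

3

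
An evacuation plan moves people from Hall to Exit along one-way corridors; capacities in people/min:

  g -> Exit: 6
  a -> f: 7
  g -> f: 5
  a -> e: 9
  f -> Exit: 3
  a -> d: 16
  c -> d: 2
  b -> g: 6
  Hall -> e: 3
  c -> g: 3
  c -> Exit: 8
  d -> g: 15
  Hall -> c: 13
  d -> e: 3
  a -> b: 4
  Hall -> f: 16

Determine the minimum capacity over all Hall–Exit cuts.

Augment Hall→c→Exit: bottleneck 8, flow now 8.
Augment Hall→f→Exit: bottleneck 3, flow now 11.
Augment Hall→c→g→Exit: bottleneck 3, flow now 14.
Augment Hall→c→d→g→Exit: bottleneck 2, flow now 16.
No augmenting path remains; maximum flow = 16.
By max-flow min-cut, the minimum cut capacity equals the max flow.
In the residual graph, reachable from Hall: {Hall, e, f}.
Min-cut edges: Hall→c (13), f→Exit (3); capacity 13 + 3 = 16.

16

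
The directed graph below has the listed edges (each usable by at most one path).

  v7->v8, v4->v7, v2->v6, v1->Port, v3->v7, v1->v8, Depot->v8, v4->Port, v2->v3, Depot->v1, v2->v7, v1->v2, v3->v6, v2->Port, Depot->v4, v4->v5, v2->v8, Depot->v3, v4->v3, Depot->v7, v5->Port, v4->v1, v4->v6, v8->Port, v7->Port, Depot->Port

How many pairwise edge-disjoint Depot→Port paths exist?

Assign every edge capacity 1; by Menger, the answer equals the max flow.
Path Depot→Port (+1); total 1.
Path Depot→v1→Port (+1); total 2.
Path Depot→v4→Port (+1); total 3.
Path Depot→v7→Port (+1); total 4.
Path Depot→v8→Port (+1); total 5.
No residual Depot→Port path; max flow = 5.
Certifying cut of size 5: {Depot→Port, Depot→v1, Depot→v4, v7→Port, v8→Port}.

5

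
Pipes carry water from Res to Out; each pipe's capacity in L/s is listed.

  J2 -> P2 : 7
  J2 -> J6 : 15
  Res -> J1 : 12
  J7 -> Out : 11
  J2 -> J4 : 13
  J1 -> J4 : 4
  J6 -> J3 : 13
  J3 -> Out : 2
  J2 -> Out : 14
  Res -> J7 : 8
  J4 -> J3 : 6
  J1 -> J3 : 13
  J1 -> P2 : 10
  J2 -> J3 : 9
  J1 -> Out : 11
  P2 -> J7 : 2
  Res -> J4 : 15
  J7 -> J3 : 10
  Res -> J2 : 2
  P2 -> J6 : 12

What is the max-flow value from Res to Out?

Augment Res→J2→Out: bottleneck 2, flow now 2.
Augment Res→J1→Out: bottleneck 11, flow now 13.
Augment Res→J7→Out: bottleneck 8, flow now 21.
Augment Res→J1→J3→Out: bottleneck 1, flow now 22.
Augment Res→J4→J3→Out: bottleneck 1, flow now 23.
Augment Res→J4→J3→J1→P2→J7→Out: bottleneck 1, flow now 24. (uses reverse residual edge)
No augmenting path remains; maximum flow = 24.
In the residual graph, reachable from Res: {Res, J4, J3}.
Min-cut edges: Res→J2 (2), Res→J1 (12), Res→J7 (8), J3→Out (2); capacity 2 + 12 + 8 + 2 = 24.
This cut is saturated, so no flow can exceed 24.

24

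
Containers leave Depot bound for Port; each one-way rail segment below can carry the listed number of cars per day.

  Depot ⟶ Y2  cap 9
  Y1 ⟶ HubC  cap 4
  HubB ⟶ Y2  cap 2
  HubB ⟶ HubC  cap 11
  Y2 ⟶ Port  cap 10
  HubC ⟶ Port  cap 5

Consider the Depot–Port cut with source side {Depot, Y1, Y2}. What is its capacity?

14

Edges leaving {Depot, Y1, Y2}: Y1→HubC (4), Y2→Port (10).
Cut capacity = 4 + 10 = 14.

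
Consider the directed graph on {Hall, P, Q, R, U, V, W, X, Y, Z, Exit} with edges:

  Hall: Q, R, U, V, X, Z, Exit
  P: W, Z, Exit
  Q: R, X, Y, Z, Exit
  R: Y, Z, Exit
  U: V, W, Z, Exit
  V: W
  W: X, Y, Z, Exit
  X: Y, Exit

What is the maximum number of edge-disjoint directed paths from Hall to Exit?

Assign every edge capacity 1; by Menger, the answer equals the max flow.
Path Hall→Exit (+1); total 1.
Path Hall→Q→Exit (+1); total 2.
Path Hall→R→Exit (+1); total 3.
Path Hall→U→Exit (+1); total 4.
Path Hall→X→Exit (+1); total 5.
Path Hall→V→W→Exit (+1); total 6.
No residual Hall→Exit path; max flow = 6.
Certifying cut of size 6: {Hall→Exit, Hall→Q, Hall→R, Hall→U, Hall→V, Hall→X}.

6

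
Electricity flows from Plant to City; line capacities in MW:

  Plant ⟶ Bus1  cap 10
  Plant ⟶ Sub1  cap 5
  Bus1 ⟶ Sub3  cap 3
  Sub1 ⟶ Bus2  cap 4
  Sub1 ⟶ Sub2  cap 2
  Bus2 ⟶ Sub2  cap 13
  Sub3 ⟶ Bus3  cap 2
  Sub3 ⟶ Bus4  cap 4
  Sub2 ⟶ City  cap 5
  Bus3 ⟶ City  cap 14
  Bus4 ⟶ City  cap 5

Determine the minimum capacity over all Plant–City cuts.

8

Augment Plant→Sub1→Sub2→City: bottleneck 2, flow now 2.
Augment Plant→Bus1→Sub3→Bus3→City: bottleneck 2, flow now 4.
Augment Plant→Bus1→Sub3→Bus4→City: bottleneck 1, flow now 5.
Augment Plant→Sub1→Bus2→Sub2→City: bottleneck 3, flow now 8.
No augmenting path remains; maximum flow = 8.
By max-flow min-cut, the minimum cut capacity equals the max flow.
In the residual graph, reachable from Plant: {Plant, Bus1}.
Min-cut edges: Plant→Sub1 (5), Bus1→Sub3 (3); capacity 5 + 3 = 8.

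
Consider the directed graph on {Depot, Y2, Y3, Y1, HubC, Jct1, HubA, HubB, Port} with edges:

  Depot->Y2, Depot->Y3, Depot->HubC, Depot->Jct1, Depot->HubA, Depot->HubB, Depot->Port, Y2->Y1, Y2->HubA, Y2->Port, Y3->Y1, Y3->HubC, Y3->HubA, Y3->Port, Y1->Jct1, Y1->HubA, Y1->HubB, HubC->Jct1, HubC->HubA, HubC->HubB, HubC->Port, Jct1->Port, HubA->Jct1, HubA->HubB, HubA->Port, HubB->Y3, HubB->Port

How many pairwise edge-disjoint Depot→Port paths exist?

Assign every edge capacity 1; by Menger, the answer equals the max flow.
Path Depot→Port (+1); total 1.
Path Depot→Y2→Port (+1); total 2.
Path Depot→Y3→Port (+1); total 3.
Path Depot→HubC→Port (+1); total 4.
Path Depot→Jct1→Port (+1); total 5.
Path Depot→HubA→Port (+1); total 6.
Path Depot→HubB→Port (+1); total 7.
No residual Depot→Port path; max flow = 7.
Certifying cut of size 7: {Depot→HubA, Depot→HubB, Depot→HubC, Depot→Jct1, Depot→Port, Depot→Y2, Depot→Y3}.

7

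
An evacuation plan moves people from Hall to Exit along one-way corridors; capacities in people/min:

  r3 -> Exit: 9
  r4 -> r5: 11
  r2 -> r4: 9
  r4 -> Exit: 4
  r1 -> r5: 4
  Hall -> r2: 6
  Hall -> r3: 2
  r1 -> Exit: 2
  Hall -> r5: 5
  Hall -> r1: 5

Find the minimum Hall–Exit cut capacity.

8

Augment Hall→r1→Exit: bottleneck 2, flow now 2.
Augment Hall→r3→Exit: bottleneck 2, flow now 4.
Augment Hall→r2→r4→Exit: bottleneck 4, flow now 8.
No augmenting path remains; maximum flow = 8.
By max-flow min-cut, the minimum cut capacity equals the max flow.
In the residual graph, reachable from Hall: {Hall, r1, r2, r4, r5}.
Min-cut edges: Hall→r3 (2), r1→Exit (2), r4→Exit (4); capacity 2 + 2 + 4 = 8.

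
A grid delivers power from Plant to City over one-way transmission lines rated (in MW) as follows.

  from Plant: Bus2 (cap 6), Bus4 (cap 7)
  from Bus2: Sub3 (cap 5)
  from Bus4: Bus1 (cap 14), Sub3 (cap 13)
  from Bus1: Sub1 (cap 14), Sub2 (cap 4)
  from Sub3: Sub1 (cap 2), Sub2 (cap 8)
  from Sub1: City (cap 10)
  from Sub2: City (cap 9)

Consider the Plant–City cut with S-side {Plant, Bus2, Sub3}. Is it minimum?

Given cut capacity: 7 + 2 + 8 = 17.
Augment Plant→Bus2→Sub3→Sub1→City: bottleneck 2, flow now 2.
Augment Plant→Bus2→Sub3→Sub2→City: bottleneck 3, flow now 5.
Augment Plant→Bus4→Bus1→Sub1→City: bottleneck 7, flow now 12.
No augmenting path remains; maximum flow = 12.
In the residual graph, reachable from Plant: {Plant, Bus2}.
Min-cut edges: Plant→Bus4 (7), Bus2→Sub3 (5); capacity 7 + 5 = 12.
Cut capacity 17 exceeds the max flow 12, so it is not minimum.

No — its capacity is 17, but the minimum cut has capacity 12.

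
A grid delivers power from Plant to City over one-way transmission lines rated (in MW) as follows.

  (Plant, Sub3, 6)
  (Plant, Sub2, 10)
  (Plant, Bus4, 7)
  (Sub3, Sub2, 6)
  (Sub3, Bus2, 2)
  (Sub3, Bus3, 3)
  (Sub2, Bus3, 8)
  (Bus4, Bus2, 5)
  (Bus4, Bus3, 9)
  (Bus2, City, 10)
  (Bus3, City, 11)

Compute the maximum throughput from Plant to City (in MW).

Augment Plant→Sub3→Bus2→City: bottleneck 2, flow now 2.
Augment Plant→Sub3→Bus3→City: bottleneck 3, flow now 5.
Augment Plant→Sub2→Bus3→City: bottleneck 8, flow now 13.
Augment Plant→Bus4→Bus2→City: bottleneck 5, flow now 18.
No augmenting path remains; maximum flow = 18.
In the residual graph, reachable from Plant: {Plant, Sub3, Sub2, Bus4, Bus3}.
Min-cut edges: Sub3→Bus2 (2), Bus4→Bus2 (5), Bus3→City (11); capacity 2 + 5 + 11 = 18.
This cut is saturated, so no flow can exceed 18.

18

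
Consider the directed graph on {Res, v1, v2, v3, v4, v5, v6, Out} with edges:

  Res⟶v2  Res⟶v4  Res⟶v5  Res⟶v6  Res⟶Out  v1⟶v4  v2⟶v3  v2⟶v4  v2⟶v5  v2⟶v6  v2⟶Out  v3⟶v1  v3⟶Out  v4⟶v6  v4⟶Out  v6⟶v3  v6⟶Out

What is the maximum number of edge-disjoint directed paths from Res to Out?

4

Assign every edge capacity 1; by Menger, the answer equals the max flow.
Path Res→Out (+1); total 1.
Path Res→v2→Out (+1); total 2.
Path Res→v4→Out (+1); total 3.
Path Res→v6→Out (+1); total 4.
No residual Res→Out path; max flow = 4.
Certifying cut of size 4: {Res→Out, Res→v2, Res→v4, Res→v6}.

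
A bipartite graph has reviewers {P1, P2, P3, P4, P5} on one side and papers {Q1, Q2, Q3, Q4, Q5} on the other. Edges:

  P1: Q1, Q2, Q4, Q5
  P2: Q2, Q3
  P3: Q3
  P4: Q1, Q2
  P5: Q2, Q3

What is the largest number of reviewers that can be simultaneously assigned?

4

Unit-capacity flow: source→left, listed edges, right→sink; max matching = max flow.
Augmenting path P1→Q1 (+1); matched 1.
Augmenting path P2→Q2 (+1); matched 2.
Augmenting path P3→Q3 (+1); matched 3.
Augmenting path P4→Q1→P1→Q4 (+1); matched 4.
No augmenting path remains; maximum matching = 4.
König certificate: {P1, P4, Q2, Q3} is a vertex cover of size 4 (every listed pair touches it), so no matching can be larger.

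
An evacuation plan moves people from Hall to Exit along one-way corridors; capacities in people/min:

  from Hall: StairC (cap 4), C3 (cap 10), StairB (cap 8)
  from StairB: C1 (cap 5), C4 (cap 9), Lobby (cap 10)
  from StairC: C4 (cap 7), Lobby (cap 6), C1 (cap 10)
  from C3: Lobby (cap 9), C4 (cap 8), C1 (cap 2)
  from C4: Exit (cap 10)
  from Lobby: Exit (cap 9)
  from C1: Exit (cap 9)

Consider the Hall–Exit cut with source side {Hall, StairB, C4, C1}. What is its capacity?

Edges leaving {Hall, StairB, C4, C1}: Hall→StairC (4), Hall→C3 (10), StairB→Lobby (10), C4→Exit (10), C1→Exit (9).
Cut capacity = 4 + 10 + 10 + 10 + 9 = 43.

43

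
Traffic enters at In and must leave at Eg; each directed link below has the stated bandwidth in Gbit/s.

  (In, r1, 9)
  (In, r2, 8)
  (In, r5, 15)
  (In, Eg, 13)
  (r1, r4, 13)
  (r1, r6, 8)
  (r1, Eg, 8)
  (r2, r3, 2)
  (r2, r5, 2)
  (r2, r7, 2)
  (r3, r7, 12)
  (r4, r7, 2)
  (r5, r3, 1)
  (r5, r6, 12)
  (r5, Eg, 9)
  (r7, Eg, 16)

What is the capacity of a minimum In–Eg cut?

36

Augment In→Eg: bottleneck 13, flow now 13.
Augment In→r1→Eg: bottleneck 8, flow now 21.
Augment In→r5→Eg: bottleneck 9, flow now 30.
Augment In→r2→r7→Eg: bottleneck 2, flow now 32.
Augment In→r1→r4→r7→Eg: bottleneck 1, flow now 33.
Augment In→r2→r3→r7→Eg: bottleneck 2, flow now 35.
Augment In→r5→r3→r7→Eg: bottleneck 1, flow now 36.
No augmenting path remains; maximum flow = 36.
By max-flow min-cut, the minimum cut capacity equals the max flow.
In the residual graph, reachable from In: {In, r2, r5, r6}.
Min-cut edges: In→r1 (9), In→Eg (13), r2→r3 (2), r2→r7 (2), r5→r3 (1), r5→Eg (9); capacity 9 + 13 + 2 + 2 + 1 + 9 = 36.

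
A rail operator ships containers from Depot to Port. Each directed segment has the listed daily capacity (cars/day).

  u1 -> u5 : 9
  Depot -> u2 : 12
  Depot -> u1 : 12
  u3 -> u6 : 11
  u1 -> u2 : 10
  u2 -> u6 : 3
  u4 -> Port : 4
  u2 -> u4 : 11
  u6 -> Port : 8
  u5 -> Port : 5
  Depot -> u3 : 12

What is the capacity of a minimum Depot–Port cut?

17

Augment Depot→u1→u5→Port: bottleneck 5, flow now 5.
Augment Depot→u2→u4→Port: bottleneck 4, flow now 9.
Augment Depot→u2→u6→Port: bottleneck 3, flow now 12.
Augment Depot→u3→u6→Port: bottleneck 5, flow now 17.
No augmenting path remains; maximum flow = 17.
By max-flow min-cut, the minimum cut capacity equals the max flow.
In the residual graph, reachable from Depot: {Depot, u1, u2, u3, u4, u5, u6}.
Min-cut edges: u4→Port (4), u5→Port (5), u6→Port (8); capacity 4 + 5 + 8 = 17.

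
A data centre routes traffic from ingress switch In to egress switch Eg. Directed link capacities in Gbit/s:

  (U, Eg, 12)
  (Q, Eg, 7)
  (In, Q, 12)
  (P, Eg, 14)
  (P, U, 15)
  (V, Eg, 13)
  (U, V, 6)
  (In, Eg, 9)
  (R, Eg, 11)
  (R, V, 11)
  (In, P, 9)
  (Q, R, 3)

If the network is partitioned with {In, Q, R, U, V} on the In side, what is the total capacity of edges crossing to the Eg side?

61

Edges leaving {In, Q, R, U, V}: In→P (9), In→Eg (9), Q→Eg (7), R→Eg (11), U→Eg (12), V→Eg (13).
Cut capacity = 9 + 9 + 7 + 11 + 12 + 13 = 61.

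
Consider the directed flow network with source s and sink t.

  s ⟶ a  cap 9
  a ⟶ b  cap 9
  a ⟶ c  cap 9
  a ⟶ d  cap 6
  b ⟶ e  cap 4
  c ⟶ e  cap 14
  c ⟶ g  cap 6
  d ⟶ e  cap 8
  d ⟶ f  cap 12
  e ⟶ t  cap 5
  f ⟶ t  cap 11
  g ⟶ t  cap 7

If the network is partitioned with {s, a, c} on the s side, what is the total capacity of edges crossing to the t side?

35

Edges leaving {s, a, c}: a→b (9), a→d (6), c→e (14), c→g (6).
Cut capacity = 9 + 6 + 14 + 6 = 35.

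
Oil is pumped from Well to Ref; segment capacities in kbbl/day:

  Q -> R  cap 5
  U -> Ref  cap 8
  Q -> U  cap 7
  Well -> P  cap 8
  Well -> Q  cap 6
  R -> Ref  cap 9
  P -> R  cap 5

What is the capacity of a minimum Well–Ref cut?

Augment Well→P→R→Ref: bottleneck 5, flow now 5.
Augment Well→Q→R→Ref: bottleneck 4, flow now 9.
Augment Well→Q→U→Ref: bottleneck 2, flow now 11.
No augmenting path remains; maximum flow = 11.
By max-flow min-cut, the minimum cut capacity equals the max flow.
In the residual graph, reachable from Well: {Well, P}.
Min-cut edges: Well→Q (6), P→R (5); capacity 6 + 5 = 11.

11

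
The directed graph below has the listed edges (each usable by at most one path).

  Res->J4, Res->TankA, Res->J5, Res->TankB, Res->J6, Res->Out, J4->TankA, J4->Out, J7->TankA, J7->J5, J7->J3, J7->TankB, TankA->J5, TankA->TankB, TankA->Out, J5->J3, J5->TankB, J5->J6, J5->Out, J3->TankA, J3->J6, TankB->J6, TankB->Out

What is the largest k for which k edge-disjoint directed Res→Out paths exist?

5

Assign every edge capacity 1; by Menger, the answer equals the max flow.
Path Res→Out (+1); total 1.
Path Res→J4→Out (+1); total 2.
Path Res→TankA→Out (+1); total 3.
Path Res→J5→Out (+1); total 4.
Path Res→TankB→Out (+1); total 5.
No residual Res→Out path; max flow = 5.
Certifying cut of size 5: {Res→J4, Res→J5, Res→Out, Res→TankA, Res→TankB}.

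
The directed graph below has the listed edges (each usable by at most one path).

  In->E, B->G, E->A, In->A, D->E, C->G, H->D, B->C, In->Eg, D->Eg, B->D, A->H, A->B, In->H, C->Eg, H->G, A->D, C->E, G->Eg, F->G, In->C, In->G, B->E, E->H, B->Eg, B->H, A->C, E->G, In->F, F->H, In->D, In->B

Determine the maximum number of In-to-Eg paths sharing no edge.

Assign every edge capacity 1; by Menger, the answer equals the max flow.
Path In→Eg (+1); total 1.
Path In→B→Eg (+1); total 2.
Path In→C→Eg (+1); total 3.
Path In→D→Eg (+1); total 4.
Path In→G→Eg (+1); total 5.
No residual In→Eg path; max flow = 5.
Certifying cut of size 5: {B→Eg, C→Eg, D→Eg, G→Eg, In→Eg}.

5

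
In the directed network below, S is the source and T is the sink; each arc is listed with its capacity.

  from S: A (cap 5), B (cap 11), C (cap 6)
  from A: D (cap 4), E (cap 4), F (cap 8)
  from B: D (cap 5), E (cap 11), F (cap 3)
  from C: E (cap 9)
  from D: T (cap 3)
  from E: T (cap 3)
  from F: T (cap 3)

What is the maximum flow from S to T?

Augment S→A→D→T: bottleneck 3, flow now 3.
Augment S→A→E→T: bottleneck 2, flow now 5.
Augment S→B→E→T: bottleneck 1, flow now 6.
Augment S→B→F→T: bottleneck 3, flow now 9.
No augmenting path remains; maximum flow = 9.
In the residual graph, reachable from S: {S, A, B, C, D, E, F}.
Min-cut edges: D→T (3), E→T (3), F→T (3); capacity 3 + 3 + 3 = 9.
This cut is saturated, so no flow can exceed 9.

9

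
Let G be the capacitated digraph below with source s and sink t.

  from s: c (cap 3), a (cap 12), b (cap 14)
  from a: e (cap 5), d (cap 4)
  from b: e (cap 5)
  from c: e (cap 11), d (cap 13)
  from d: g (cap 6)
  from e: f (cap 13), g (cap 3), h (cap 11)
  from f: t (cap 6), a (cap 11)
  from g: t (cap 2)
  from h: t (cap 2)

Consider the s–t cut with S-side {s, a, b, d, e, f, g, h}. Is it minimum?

No — its capacity is 13, but the minimum cut has capacity 10.

Given cut capacity: 3 + 6 + 2 + 2 = 13.
Augment s→a→d→g→t: bottleneck 2, flow now 2.
Augment s→a→e→f→t: bottleneck 5, flow now 7.
Augment s→b→e→f→t: bottleneck 1, flow now 8.
Augment s→b→e→h→t: bottleneck 2, flow now 10.
No augmenting path remains; maximum flow = 10.
In the residual graph, reachable from s: {s, a, b, c, d, e, f, g, h}.
Min-cut edges: f→t (6), g→t (2), h→t (2); capacity 6 + 2 + 2 = 10.
Cut capacity 13 exceeds the max flow 10, so it is not minimum.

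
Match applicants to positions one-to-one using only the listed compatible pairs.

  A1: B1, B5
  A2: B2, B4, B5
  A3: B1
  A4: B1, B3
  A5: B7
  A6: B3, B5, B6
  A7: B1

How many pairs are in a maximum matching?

Unit-capacity flow: source→left, listed edges, right→sink; max matching = max flow.
Augmenting path A1→B1 (+1); matched 1.
Augmenting path A2→B2 (+1); matched 2.
Augmenting path A4→B3 (+1); matched 3.
Augmenting path A5→B7 (+1); matched 4.
Augmenting path A6→B5 (+1); matched 5.
Augmenting path A3→B1→A1→B5→A6→B6 (+1); matched 6.
No augmenting path remains; maximum matching = 6.
König certificate: {A1, A2, A4, A5, A6, B1} is a vertex cover of size 6 (every listed pair touches it), so no matching can be larger.

6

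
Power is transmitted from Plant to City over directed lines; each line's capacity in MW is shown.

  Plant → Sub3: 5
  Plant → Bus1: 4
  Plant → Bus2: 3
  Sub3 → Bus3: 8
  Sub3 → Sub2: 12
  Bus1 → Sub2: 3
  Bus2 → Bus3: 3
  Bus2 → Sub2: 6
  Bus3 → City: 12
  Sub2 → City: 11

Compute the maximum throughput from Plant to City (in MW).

11

Augment Plant→Sub3→Bus3→City: bottleneck 5, flow now 5.
Augment Plant→Bus1→Sub2→City: bottleneck 3, flow now 8.
Augment Plant→Bus2→Bus3→City: bottleneck 3, flow now 11.
No augmenting path remains; maximum flow = 11.
In the residual graph, reachable from Plant: {Plant, Bus1}.
Min-cut edges: Plant→Sub3 (5), Plant→Bus2 (3), Bus1→Sub2 (3); capacity 5 + 3 + 3 = 11.
This cut is saturated, so no flow can exceed 11.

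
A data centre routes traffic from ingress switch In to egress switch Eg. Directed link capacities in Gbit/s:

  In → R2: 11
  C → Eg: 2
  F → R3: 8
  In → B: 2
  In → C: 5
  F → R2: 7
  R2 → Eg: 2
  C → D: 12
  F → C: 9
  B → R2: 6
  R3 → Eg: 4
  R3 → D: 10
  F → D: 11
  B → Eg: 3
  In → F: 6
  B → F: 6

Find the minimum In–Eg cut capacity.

Augment In→B→Eg: bottleneck 2, flow now 2.
Augment In→C→Eg: bottleneck 2, flow now 4.
Augment In→R2→Eg: bottleneck 2, flow now 6.
Augment In→F→R3→Eg: bottleneck 4, flow now 10.
No augmenting path remains; maximum flow = 10.
By max-flow min-cut, the minimum cut capacity equals the max flow.
In the residual graph, reachable from In: {In, F, C, R2, R3, D}.
Min-cut edges: In→B (2), C→Eg (2), R2→Eg (2), R3→Eg (4); capacity 2 + 2 + 2 + 4 = 10.

10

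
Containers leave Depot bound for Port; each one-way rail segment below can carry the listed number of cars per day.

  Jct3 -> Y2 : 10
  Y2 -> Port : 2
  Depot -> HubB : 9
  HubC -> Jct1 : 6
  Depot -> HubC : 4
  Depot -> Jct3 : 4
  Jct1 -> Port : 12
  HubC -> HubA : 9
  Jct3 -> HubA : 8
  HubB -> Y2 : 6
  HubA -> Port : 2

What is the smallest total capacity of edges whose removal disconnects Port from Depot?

Augment Depot→Jct3→HubA→Port: bottleneck 2, flow now 2.
Augment Depot→Jct3→Y2→Port: bottleneck 2, flow now 4.
Augment Depot→HubC→Jct1→Port: bottleneck 4, flow now 8.
No augmenting path remains; maximum flow = 8.
By max-flow min-cut, the minimum cut capacity equals the max flow.
In the residual graph, reachable from Depot: {Depot, Jct3, HubB, HubA, Y2}.
Min-cut edges: Depot→HubC (4), HubA→Port (2), Y2→Port (2); capacity 4 + 2 + 2 = 8.

8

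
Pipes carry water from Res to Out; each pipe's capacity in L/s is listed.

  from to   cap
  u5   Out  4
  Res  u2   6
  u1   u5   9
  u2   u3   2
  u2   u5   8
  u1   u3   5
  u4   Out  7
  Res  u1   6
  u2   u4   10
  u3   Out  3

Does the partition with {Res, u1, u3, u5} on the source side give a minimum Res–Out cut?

No — its capacity is 13, but the minimum cut has capacity 12.

Given cut capacity: 6 + 3 + 4 = 13.
Augment Res→u1→u3→Out: bottleneck 3, flow now 3.
Augment Res→u1→u5→Out: bottleneck 3, flow now 6.
Augment Res→u2→u4→Out: bottleneck 6, flow now 12.
No augmenting path remains; maximum flow = 12.
In the residual graph, reachable from Res: {Res}.
Min-cut edges: Res→u1 (6), Res→u2 (6); capacity 6 + 6 = 12.
Cut capacity 13 exceeds the max flow 12, so it is not minimum.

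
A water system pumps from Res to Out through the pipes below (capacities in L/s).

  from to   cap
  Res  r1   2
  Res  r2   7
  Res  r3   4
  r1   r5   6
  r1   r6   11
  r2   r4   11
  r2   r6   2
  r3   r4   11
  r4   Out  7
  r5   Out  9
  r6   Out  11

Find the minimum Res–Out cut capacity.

11

Augment Res→r1→r5→Out: bottleneck 2, flow now 2.
Augment Res→r2→r4→Out: bottleneck 7, flow now 9.
Augment Res→r3→r4→r2→r6→Out: bottleneck 2, flow now 11. (uses reverse residual edge)
No augmenting path remains; maximum flow = 11.
By max-flow min-cut, the minimum cut capacity equals the max flow.
In the residual graph, reachable from Res: {Res, r2, r3, r4}.
Min-cut edges: Res→r1 (2), r2→r6 (2), r4→Out (7); capacity 2 + 2 + 7 = 11.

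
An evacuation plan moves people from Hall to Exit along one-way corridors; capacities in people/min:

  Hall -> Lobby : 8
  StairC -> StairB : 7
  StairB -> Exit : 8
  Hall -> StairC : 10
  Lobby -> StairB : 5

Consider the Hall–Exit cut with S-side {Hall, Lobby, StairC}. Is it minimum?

No — its capacity is 12, but the minimum cut has capacity 8.

Given cut capacity: 5 + 7 = 12.
Augment Hall→Lobby→StairB→Exit: bottleneck 5, flow now 5.
Augment Hall→StairC→StairB→Exit: bottleneck 3, flow now 8.
No augmenting path remains; maximum flow = 8.
In the residual graph, reachable from Hall: {Hall, Lobby, StairC, StairB}.
Min-cut edges: StairB→Exit (8); capacity 8 = 8.
Cut capacity 12 exceeds the max flow 8, so it is not minimum.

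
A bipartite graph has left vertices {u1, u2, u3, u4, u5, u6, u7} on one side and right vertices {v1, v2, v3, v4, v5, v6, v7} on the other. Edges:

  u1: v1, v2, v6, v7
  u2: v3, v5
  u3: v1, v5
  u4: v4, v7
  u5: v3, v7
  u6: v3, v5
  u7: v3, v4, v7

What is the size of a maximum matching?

Unit-capacity flow: source→left, listed edges, right→sink; max matching = max flow.
Augmenting path u1→v1 (+1); matched 1.
Augmenting path u2→v3 (+1); matched 2.
Augmenting path u3→v5 (+1); matched 3.
Augmenting path u4→v4 (+1); matched 4.
Augmenting path u5→v7 (+1); matched 5.
Augmenting path u6→v5→u3→v1→u1→v2 (+1); matched 6.
No augmenting path remains; maximum matching = 6.
König certificate: {u1, u3, v3, v4, v5, v7} is a vertex cover of size 6 (every listed pair touches it), so no matching can be larger.

6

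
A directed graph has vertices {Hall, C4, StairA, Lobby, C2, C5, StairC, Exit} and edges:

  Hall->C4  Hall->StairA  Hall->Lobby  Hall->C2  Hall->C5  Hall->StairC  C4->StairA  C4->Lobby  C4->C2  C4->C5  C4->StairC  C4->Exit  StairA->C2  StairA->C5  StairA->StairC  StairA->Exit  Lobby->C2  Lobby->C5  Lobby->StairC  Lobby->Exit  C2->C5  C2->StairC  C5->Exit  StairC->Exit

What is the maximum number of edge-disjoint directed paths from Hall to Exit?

Assign every edge capacity 1; by Menger, the answer equals the max flow.
Path Hall→C4→Exit (+1); total 1.
Path Hall→StairA→Exit (+1); total 2.
Path Hall→Lobby→Exit (+1); total 3.
Path Hall→C5→Exit (+1); total 4.
Path Hall→StairC→Exit (+1); total 5.
No residual Hall→Exit path; max flow = 5.
Certifying cut of size 5: {C5→Exit, Hall→C4, Hall→Lobby, Hall→StairA, StairC→Exit}.

5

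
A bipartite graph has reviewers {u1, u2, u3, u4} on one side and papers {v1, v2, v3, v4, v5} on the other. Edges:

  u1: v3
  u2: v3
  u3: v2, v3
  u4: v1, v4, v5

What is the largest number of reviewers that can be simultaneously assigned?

Unit-capacity flow: source→left, listed edges, right→sink; max matching = max flow.
Augmenting path u1→v3 (+1); matched 1.
Augmenting path u3→v2 (+1); matched 2.
Augmenting path u4→v1 (+1); matched 3.
No augmenting path remains; maximum matching = 3.
König certificate: {u3, u4, v3} is a vertex cover of size 3 (every listed pair touches it), so no matching can be larger.

3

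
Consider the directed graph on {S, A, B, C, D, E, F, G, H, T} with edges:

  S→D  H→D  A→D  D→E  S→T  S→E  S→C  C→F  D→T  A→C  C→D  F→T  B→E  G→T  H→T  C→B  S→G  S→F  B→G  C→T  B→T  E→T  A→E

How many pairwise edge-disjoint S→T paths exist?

6

Assign every edge capacity 1; by Menger, the answer equals the max flow.
Path S→T (+1); total 1.
Path S→C→T (+1); total 2.
Path S→D→T (+1); total 3.
Path S→E→T (+1); total 4.
Path S→F→T (+1); total 5.
Path S→G→T (+1); total 6.
No residual S→T path; max flow = 6.
Certifying cut of size 6: {S→C, S→D, S→E, S→F, S→G, S→T}.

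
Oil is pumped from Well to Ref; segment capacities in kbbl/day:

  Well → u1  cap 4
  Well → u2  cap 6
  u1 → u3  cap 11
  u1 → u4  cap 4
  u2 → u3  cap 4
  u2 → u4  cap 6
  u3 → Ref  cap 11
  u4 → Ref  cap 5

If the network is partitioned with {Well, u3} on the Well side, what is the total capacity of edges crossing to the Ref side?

Edges leaving {Well, u3}: Well→u1 (4), Well→u2 (6), u3→Ref (11).
Cut capacity = 4 + 6 + 11 = 21.

21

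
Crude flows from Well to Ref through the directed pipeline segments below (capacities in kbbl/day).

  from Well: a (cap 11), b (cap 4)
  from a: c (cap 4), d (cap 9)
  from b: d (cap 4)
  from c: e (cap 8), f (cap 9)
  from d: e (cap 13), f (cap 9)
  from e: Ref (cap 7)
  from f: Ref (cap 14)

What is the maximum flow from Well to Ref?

Augment Well→a→c→e→Ref: bottleneck 4, flow now 4.
Augment Well→a→d→e→Ref: bottleneck 3, flow now 7.
Augment Well→a→d→f→Ref: bottleneck 4, flow now 11.
Augment Well→b→d→f→Ref: bottleneck 4, flow now 15.
No augmenting path remains; maximum flow = 15.
In the residual graph, reachable from Well: {Well}.
Min-cut edges: Well→a (11), Well→b (4); capacity 11 + 4 = 15.
This cut is saturated, so no flow can exceed 15.

15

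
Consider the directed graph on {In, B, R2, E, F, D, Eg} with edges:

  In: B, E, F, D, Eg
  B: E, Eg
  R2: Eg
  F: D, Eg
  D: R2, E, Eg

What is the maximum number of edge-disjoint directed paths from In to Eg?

4

Assign every edge capacity 1; by Menger, the answer equals the max flow.
Path In→Eg (+1); total 1.
Path In→B→Eg (+1); total 2.
Path In→F→Eg (+1); total 3.
Path In→D→Eg (+1); total 4.
No residual In→Eg path; max flow = 4.
Certifying cut of size 4: {In→B, In→D, In→Eg, In→F}.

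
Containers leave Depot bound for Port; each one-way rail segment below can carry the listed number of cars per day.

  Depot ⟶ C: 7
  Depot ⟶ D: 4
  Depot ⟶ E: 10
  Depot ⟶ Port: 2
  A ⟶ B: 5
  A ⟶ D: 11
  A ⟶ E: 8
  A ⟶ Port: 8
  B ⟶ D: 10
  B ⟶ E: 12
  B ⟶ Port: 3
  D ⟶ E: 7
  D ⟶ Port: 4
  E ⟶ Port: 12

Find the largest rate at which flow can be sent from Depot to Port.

16

Augment Depot→Port: bottleneck 2, flow now 2.
Augment Depot→D→Port: bottleneck 4, flow now 6.
Augment Depot→E→Port: bottleneck 10, flow now 16.
No augmenting path remains; maximum flow = 16.
In the residual graph, reachable from Depot: {Depot, C}.
Min-cut edges: Depot→D (4), Depot→E (10), Depot→Port (2); capacity 4 + 10 + 2 = 16.
This cut is saturated, so no flow can exceed 16.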